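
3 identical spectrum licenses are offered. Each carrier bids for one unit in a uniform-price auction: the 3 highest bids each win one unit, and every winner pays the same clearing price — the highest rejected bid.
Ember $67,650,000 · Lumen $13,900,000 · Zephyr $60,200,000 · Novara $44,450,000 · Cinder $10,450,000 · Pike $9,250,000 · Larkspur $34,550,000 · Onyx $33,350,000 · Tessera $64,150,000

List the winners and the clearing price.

Ember, Tessera, Zephyr; each pays $44,450,000

Bids ranked high→low: 67,650,000 (Ember), 64,150,000 (Tessera), 60,200,000 (Zephyr), 44,450,000 (Novara), 34,550,000 (Larkspur), …
The 3 highest are Ember, Tessera, Zephyr.
Clearing price = highest rejected bid = $44,450,000.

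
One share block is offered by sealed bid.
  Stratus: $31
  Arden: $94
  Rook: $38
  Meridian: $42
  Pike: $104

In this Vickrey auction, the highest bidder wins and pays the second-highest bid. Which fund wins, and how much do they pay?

Sorting bids: 104 (Pike) > 94 (Arden) > 42 (Meridian) > 38 (Rook) > 31 (Stratus)
Second-price: Pike pays Arden's bid of $94.

Pike pays $94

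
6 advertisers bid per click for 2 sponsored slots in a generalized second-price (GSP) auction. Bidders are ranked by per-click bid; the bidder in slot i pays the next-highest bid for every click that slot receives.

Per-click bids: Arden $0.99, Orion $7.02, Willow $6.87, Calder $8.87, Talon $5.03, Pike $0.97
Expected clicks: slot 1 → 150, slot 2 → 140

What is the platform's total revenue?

Sorting advertisers: $8.87 (Calder) > $7.02 (Orion) > $6.87 (Willow) > …
Slot 1: Calder pays $7.02 × 150 = $1053.00
Slot 2: Orion pays $6.87 × 140 = $961.80
Total = $2014.80

Total revenue: $2014.80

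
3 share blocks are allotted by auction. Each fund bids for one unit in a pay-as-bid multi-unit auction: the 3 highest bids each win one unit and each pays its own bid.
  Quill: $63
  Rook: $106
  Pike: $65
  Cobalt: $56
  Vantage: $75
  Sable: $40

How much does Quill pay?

Quill pays $0

Bids ranked high→low: 106 (Rook), 75 (Vantage), 65 (Pike), 63 (Quill), 56 (Cobalt), …
Winners (3 units): Rook, Vantage, Pike.
Quill does not win → $0.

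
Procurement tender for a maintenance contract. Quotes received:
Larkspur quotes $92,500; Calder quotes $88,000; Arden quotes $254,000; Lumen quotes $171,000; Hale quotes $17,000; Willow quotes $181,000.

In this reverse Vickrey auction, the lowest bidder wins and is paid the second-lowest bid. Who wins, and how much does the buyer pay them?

Bids in order: 17,000 (Hale) < 88,000 (Calder) < 92,500 (Larkspur) < 171,000 (Lumen) < 181,000 (Willow) < 254,000 (Arden)
Second-price: Hale is paid Calder's bid of $88,000.

Hale is paid $88,000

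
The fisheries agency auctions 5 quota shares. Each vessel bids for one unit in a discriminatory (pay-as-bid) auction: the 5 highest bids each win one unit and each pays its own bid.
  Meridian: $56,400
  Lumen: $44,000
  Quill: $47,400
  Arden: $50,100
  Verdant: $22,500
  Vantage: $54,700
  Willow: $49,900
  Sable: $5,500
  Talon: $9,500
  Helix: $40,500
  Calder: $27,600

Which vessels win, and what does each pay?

Ordering the bids: 56,400 (Meridian), 54,700 (Vantage), 50,100 (Arden), 49,900 (Willow), 47,400 (Quill), 44,000 (Lumen), 40,500 (Helix), …
Winners (5 units): Meridian, Vantage, Arden, Willow, Quill.
Each winner pays its own bid: Meridian $56,400, Vantage $54,700, Arden $50,100, Willow $49,900, Quill $47,400.

Meridian $56,400, Vantage $54,700, Arden $50,100, Willow $49,900, Quill $47,400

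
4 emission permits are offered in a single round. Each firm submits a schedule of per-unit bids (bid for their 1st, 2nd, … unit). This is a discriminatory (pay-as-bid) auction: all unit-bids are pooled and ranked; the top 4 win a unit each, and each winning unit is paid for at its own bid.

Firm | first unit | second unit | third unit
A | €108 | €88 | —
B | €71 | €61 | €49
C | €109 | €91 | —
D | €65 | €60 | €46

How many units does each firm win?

Merging the schedules and taking the best 4: 109 (C-1), 108 (A-1), 91 (C-2), 88 (A-2)
Next rejected bid: €71 (not a price — pay-as-bid).
Allocation: A 2, C 2.

A 2, C 2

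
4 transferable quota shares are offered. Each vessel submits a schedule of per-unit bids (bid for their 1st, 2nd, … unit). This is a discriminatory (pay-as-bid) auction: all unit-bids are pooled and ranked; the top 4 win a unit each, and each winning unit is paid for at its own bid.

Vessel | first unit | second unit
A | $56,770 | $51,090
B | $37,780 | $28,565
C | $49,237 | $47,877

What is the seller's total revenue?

Pooled unit-bids ranked (top 4): 56,770 (A-1), 51,090 (A-2), 49,237 (C-1), 47,877 (C-2)
Next rejected bid: $37,780 (not a price — pay-as-bid).
Each winning unit pays its own bid.
Revenue = 56,770 + 51,090 + 49,237 + 47,877 = $204,974.

Total revenue: $204,974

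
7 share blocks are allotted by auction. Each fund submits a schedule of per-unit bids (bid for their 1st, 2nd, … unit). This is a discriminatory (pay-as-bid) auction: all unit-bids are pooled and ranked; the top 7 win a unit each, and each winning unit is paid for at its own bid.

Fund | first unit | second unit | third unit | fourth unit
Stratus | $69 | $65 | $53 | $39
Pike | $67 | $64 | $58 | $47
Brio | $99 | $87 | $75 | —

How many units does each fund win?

All unit-bids, highest first — top 7: 99 (Brio-1), 87 (Brio-2), 75 (Brio-3), 69 (Stratus-1), 67 (Pike-1), 65 (Stratus-2), 64 (Pike-2)
Next rejected bid: $58 (not a price — pay-as-bid).
Allocation: Brio 3, Pike 2, Stratus 2.

Brio 3, Pike 2, Stratus 2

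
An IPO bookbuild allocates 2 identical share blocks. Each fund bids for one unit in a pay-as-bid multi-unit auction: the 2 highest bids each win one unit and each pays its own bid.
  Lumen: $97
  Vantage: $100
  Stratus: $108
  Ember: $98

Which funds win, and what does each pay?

Ordering the bids: 108 (Stratus), 100 (Vantage), 98 (Ember), 97 (Lumen)
Top 2: Stratus, Vantage.
Each winner pays its own bid: Stratus $108, Vantage $100.

Stratus $108, Vantage $100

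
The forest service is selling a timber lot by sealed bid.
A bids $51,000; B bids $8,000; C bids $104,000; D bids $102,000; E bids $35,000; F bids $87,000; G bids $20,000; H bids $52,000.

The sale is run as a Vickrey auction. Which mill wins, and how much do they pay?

Bids ranked: 104,000 (C) > 102,000 (D) > 87,000 (F) > 52,000 (H) > 51,000 (A) > 35,000 (E) > …
C is highest; pays the second-highest bid, $102,000.

C pays $102,000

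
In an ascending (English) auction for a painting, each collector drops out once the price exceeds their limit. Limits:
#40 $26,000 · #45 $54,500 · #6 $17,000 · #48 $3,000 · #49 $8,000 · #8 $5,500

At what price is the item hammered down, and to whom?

Limits in order: 54,500 (#45) > 26,000 (#40) > 17,000 (#6) > 8,000 (#49) > 5,500 (#8) > 3,000 (#48)
Bidding ends when #40 exits at $26,000; #45 takes it.

#45 wins at $26,000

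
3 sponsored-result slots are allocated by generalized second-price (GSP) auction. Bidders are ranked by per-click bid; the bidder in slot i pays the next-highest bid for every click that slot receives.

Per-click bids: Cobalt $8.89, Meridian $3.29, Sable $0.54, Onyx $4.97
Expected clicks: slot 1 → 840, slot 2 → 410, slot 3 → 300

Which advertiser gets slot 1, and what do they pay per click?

Per-click bids in order: $8.89 (Cobalt) > $4.97 (Onyx) > $3.29 (Meridian) > $0.54 (Sable)
Slot 1 goes to the first-ranked bidder, Cobalt, who pays the next bid down: $4.97/click.

Cobalt; $4.97 per click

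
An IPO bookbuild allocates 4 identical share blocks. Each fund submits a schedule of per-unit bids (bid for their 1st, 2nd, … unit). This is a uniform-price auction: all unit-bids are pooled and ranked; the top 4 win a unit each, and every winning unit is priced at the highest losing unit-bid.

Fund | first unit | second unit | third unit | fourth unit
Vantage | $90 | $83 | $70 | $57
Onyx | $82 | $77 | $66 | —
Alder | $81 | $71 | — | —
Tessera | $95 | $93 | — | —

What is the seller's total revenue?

Pooled unit-bids ranked (top 4): 95 (Tessera-1), 93 (Tessera-2), 90 (Vantage-1), 83 (Vantage-2)
Highest rejected unit-bid = $82.
Allocation: Tessera 2, Vantage 2. Every unit priced at $82.
Revenue = 4 × 82 = $328.

Total revenue: $328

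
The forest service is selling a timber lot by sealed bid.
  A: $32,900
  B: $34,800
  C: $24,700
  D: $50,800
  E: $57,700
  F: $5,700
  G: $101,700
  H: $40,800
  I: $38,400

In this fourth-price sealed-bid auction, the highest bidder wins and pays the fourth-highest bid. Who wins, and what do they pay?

Sorting bids: 101,700 (G) > 57,700 (E) > 50,800 (D) > 40,800 (H) > 38,400 (I) > 34,800 (B) > …
G is highest; pays the fourth-highest bid, $40,800.

G pays $40,800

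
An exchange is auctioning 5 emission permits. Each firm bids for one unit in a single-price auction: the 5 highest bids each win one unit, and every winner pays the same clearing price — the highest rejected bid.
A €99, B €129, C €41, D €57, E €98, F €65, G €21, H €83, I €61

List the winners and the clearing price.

Ordering the bids: 129 (B), 99 (A), 98 (E), 83 (H), 65 (F), 61 (I), 57 (D), …
Winners (5 units): B, A, E, H, F.
Clearing price = highest rejected bid = €61.

B, A, E, H, F; each pays €61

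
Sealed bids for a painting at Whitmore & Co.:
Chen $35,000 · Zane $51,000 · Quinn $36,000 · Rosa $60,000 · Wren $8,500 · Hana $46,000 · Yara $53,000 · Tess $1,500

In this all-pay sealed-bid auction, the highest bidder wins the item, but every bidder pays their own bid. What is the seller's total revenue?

Total revenue: $291,000

Sorting bids: 60,000 (Rosa) > 53,000 (Yara) > 51,000 (Zane) > 46,000 (Hana) > 36,000 (Quinn) > 35,000 (Chen) > …
Rosa wins with the top bid; all bids are sunk regardless.
Every bidder forfeits their bid regardless of winning.
Revenue = 35,000 + 51,000 + 36,000 + 60,000 + 8,500 + 46,000 + 53,000 + 1,500 = $291,000.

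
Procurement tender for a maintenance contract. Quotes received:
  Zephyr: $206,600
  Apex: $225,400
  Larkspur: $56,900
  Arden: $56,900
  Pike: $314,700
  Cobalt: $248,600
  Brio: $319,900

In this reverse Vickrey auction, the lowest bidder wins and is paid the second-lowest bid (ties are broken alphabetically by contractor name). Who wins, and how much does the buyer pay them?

Bids ranked: 56,900 (Arden) < 56,900 (Larkspur) < 206,600 (Zephyr) < 225,400 (Apex) < 248,600 (Cobalt) < 314,700 (Pike) < …
Tie at $56,900 → Arden wins by tie-break.
Arden wins with the lowest bid; price is set by the runner-up at $56,900.

Arden is paid $56,900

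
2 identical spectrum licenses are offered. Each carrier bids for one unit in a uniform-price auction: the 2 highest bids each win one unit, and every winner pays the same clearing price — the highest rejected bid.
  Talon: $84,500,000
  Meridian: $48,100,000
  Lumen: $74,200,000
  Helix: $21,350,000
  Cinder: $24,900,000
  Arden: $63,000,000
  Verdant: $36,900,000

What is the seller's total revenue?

Total revenue: $126,000,000

Sorting: 84,500,000 (Talon), 74,200,000 (Lumen), 63,000,000 (Arden), 48,100,000 (Meridian), …
Top 2: Talon, Lumen.
First losing bid is Arden's $63,000,000, which sets the uniform price.
Total revenue = 2 × $63,000,000 = $126,000,000.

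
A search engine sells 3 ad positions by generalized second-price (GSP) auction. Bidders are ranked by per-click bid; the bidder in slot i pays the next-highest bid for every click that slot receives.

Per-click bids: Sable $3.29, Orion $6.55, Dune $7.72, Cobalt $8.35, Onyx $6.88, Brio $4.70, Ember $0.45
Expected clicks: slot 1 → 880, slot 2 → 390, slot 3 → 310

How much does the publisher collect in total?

Total revenue: $11507.30

Per-click bids in order: $8.35 (Cobalt) > $7.72 (Dune) > $6.88 (Onyx) > $6.55 (Orion) > …
Slot 1: Cobalt pays $7.72 × 880 = $6793.60
Slot 2: Dune pays $6.88 × 390 = $2683.20
Slot 3: Onyx pays $6.55 × 310 = $2030.50
Total = $11507.30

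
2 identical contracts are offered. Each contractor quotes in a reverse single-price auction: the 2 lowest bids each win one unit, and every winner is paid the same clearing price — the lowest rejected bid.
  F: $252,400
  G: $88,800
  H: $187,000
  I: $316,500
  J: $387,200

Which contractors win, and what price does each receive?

Sorting: 88,800 (G), 187,000 (H), 252,400 (F), 316,500 (I), …
Lowest 2: G, H.
Clearing price = lowest rejected bid = $252,400.

G, H; each is paid $252,400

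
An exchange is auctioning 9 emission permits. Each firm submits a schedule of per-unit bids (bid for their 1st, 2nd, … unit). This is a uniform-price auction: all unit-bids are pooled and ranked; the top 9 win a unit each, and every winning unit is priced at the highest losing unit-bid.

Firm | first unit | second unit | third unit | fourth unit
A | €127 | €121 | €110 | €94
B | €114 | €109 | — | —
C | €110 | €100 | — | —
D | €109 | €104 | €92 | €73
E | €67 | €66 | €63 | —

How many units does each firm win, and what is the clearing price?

Pooled unit-bids ranked (top 9): 127 (A-1), 121 (A-2), 114 (B-1), 110 (A-3), 110 (C-1), 109 (B-2), 109 (D-1), 104 (D-2), 100 (C-2)
First bid not allocated: €94.
Allocation: A 3, B 2, C 2, D 2.

A 3, B 2, C 2, D 2; clearing price €94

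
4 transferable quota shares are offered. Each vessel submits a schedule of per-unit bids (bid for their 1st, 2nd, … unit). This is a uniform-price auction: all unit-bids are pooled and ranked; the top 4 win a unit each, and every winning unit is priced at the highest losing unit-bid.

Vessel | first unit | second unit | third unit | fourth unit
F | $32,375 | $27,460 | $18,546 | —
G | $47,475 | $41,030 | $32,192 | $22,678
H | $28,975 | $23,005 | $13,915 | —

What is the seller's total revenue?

Pooled unit-bids ranked (top 4): 47,475 (G-1), 41,030 (G-2), 32,375 (F-1), 32,192 (G-3)
The (k+1)-th unit-bid is $28,975.
Allocation: F 1, G 3. Every unit priced at $28,975.
Revenue = 4 × 28,975 = $115,900.

Total revenue: $115,900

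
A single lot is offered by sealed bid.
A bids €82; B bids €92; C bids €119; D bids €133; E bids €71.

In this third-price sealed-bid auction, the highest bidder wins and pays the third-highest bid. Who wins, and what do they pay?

D pays €92

Bids ranked: 133 (D) > 119 (C) > 92 (B) > 82 (A) > 71 (E)
D wins; payment is bid #3 in the ranking = €92.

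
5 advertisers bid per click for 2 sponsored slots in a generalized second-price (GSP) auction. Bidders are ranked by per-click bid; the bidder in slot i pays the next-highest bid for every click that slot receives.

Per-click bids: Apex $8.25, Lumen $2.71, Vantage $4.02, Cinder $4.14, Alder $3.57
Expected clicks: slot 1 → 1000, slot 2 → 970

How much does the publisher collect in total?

Sorting advertisers: $8.25 (Apex) > $4.14 (Cinder) > $4.02 (Vantage) > …
Slot 1: Apex pays $4.14 × 1000 = $4140.00
Slot 2: Cinder pays $4.02 × 970 = $3899.40
Total = $8039.40

Total revenue: $8039.40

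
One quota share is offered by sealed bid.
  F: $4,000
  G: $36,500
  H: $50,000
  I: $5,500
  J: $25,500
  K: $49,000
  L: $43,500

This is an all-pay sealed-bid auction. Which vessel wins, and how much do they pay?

H pays $50,000

Bids ranked: 50,000 (H) > 49,000 (K) > 43,500 (L) > 36,500 (G) > 25,500 (J) > 5,500 (I) > …
H wins with the top bid; all bids are sunk regardless.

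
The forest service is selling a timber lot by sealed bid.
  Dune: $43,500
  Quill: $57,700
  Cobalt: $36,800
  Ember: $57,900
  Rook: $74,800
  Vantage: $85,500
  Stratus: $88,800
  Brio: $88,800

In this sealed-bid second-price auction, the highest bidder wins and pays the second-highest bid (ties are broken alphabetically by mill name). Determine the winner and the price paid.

Brio pays $88,800

Rule: the highest bidder wins and pays the second-highest bid.
Bids in order: 88,800 (Brio) > 88,800 (Stratus) > 85,500 (Vantage) > 74,800 (Rook) > 57,900 (Ember) > 57,700 (Quill) > …
Tie at $88,800 → Brio wins by tie-break.
Brio is highest; pays the second-highest bid, $88,800.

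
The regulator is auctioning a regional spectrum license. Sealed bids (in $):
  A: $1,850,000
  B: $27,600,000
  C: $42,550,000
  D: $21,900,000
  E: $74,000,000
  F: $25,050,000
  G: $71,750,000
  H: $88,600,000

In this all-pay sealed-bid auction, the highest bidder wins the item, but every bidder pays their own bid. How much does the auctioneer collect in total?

Bids in order: 88,600,000 (H) > 74,000,000 (E) > 71,750,000 (G) > 42,550,000 (C) > 27,600,000 (B) > 25,050,000 (F) > …
Every bidder forfeits their bid regardless of winning.
Revenue = 1,850,000 + 27,600,000 + 42,550,000 + 21,900,000 + 74,000,000 + 25,050,000 + 71,750,000 + 88,600,000 = $353,300,000.

Total revenue: $353,300,000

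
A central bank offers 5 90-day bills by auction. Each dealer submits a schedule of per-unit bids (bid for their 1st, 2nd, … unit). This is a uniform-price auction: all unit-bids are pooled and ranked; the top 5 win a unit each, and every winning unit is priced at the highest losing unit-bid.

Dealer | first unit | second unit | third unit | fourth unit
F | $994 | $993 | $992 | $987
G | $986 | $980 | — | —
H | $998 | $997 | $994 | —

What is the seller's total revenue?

All unit-bids, highest first — top 5: 998 (H-1), 997 (H-2), 994 (F-1), 994 (H-3), 993 (F-2)
First bid not allocated: $992.
Allocation: F 2, H 3. Every unit priced at $992.
Revenue = 5 × 992 = $4,960.

Total revenue: $4,960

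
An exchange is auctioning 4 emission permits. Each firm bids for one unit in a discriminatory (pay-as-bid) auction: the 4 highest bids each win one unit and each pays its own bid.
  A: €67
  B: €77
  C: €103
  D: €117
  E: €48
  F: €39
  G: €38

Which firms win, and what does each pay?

Ordering the bids: 117 (D), 103 (C), 77 (B), 67 (A), 48 (E), 39 (F), …
Top 4: D, C, B, A.
Each winner pays its own bid: D €117, C €103, B €77, A €67.

D €117, C €103, B €77, A €67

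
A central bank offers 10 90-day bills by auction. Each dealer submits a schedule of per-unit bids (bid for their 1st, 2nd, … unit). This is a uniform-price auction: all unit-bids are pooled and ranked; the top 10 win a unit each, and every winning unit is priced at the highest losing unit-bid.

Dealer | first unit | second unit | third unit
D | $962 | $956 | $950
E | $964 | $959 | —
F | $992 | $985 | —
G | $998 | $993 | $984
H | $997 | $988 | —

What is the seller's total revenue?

Merging the schedules and taking the best 10: 998 (G-1), 997 (H-1), 993 (G-2), 992 (F-1), 988 (H-2), 985 (F-2), 984 (G-3), 964 (E-1), 962 (D-1), 959 (E-2)
First bid not allocated: $956.
Allocation: D 1, E 2, F 2, G 3, H 2. Every unit priced at $956.
Revenue = 10 × 956 = $9,560.

Total revenue: $9,560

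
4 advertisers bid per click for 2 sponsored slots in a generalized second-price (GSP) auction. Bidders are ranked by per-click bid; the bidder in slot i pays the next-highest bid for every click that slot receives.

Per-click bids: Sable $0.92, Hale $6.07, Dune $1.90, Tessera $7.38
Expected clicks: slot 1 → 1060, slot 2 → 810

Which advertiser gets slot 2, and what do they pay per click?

Hale; $1.90 per click

Sorting advertisers: $7.38 (Tessera) > $6.07 (Hale) > $1.90 (Dune) > …
Slot 2 goes to the second-ranked bidder, Hale, who pays the next bid down: $1.90/click.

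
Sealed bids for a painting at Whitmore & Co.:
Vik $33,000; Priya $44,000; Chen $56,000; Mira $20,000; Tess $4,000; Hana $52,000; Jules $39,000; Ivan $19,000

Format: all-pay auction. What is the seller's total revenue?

Sorting bids: 56,000 (Chen) > 52,000 (Hana) > 44,000 (Priya) > 39,000 (Jules) > 33,000 (Vik) > 20,000 (Mira) > …
Every bidder forfeits their bid regardless of winning.
Revenue = 33,000 + 44,000 + 56,000 + 20,000 + 4,000 + 52,000 + 39,000 + 19,000 = $267,000.

Total revenue: $267,000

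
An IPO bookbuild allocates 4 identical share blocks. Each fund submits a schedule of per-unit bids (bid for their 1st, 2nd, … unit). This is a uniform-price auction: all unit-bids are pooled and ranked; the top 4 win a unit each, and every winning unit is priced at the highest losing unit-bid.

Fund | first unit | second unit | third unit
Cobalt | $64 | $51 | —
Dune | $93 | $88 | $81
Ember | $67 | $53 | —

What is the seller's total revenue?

Merging the schedules and taking the best 4: 93 (Dune-1), 88 (Dune-2), 81 (Dune-3), 67 (Ember-1)
First bid not allocated: $64.
Allocation: Dune 3, Ember 1. Every unit priced at $64.
Revenue = 4 × 64 = $256.

Total revenue: $256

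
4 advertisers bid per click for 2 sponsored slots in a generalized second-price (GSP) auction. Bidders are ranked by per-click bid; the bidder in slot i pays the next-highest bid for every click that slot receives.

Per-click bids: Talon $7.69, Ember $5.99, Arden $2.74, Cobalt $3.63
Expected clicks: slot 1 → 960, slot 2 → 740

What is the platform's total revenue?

Total revenue: $8436.60

Per-click bids in order: $7.69 (Talon) > $5.99 (Ember) > $3.63 (Cobalt) > …
Slot 1: Talon pays $5.99 × 960 = $5750.40
Slot 2: Ember pays $3.63 × 740 = $2686.20
Total = $8436.60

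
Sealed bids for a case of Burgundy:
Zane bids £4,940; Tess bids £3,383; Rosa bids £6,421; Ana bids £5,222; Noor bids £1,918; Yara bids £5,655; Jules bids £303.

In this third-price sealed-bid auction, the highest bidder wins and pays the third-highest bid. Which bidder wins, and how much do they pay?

Sorting bids: 6,421 (Rosa) > 5,655 (Yara) > 5,222 (Ana) > 4,940 (Zane) > 3,383 (Tess) > 1,918 (Noor) > …
Rosa wins; payment is bid #3 in the ranking = £5,222.

Rosa pays £5,222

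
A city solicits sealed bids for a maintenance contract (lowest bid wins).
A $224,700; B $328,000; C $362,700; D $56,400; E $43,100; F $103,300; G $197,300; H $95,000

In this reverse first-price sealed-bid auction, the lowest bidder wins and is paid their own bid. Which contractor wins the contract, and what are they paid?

E is paid $43,100

Reverse first-price sealed-bid auction: the lowest bidder wins and is paid their own bid.
Bids in order: 43,100 (E) < 56,400 (D) < 95,000 (H) < 103,300 (F) < 197,300 (G) < 224,700 (A) < …
E is lowest → is paid own bid, $43,100.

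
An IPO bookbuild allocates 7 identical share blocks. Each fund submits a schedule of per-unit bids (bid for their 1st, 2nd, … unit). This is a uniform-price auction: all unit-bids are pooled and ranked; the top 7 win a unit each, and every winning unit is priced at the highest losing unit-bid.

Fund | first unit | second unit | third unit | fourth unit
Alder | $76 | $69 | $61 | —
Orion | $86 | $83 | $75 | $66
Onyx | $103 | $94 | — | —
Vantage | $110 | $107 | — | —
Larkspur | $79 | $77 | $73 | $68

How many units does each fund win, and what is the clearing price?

Pooled unit-bids ranked (top 7): 110 (Vantage-1), 107 (Vantage-2), 103 (Onyx-1), 94 (Onyx-2), 86 (Orion-1), 83 (Orion-2), 79 (Larkspur-1)
Highest rejected unit-bid = $77.
Allocation: Larkspur 1, Onyx 2, Orion 2, Vantage 2.

Larkspur 1, Onyx 2, Orion 2, Vantage 2; clearing price $77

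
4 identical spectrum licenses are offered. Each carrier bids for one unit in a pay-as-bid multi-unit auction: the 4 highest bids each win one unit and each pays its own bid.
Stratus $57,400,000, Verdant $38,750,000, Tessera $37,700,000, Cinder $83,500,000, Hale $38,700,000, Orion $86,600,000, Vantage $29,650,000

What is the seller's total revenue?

Total revenue: $266,250,000

Ordering the bids: 86,600,000 (Orion), 83,500,000 (Cinder), 57,400,000 (Stratus), 38,750,000 (Verdant), 38,700,000 (Hale), 37,700,000 (Tessera), …
The 4 highest are Orion, Cinder, Stratus, Verdant.
Total revenue = 86,600,000 + 83,500,000 + 57,400,000 + 38,750,000 = $266,250,000.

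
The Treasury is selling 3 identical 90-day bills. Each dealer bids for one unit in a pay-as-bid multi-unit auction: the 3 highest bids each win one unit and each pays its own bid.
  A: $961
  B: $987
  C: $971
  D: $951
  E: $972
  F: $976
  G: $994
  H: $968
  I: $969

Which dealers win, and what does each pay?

Ordering the bids: 994 (G), 987 (B), 976 (F), 972 (E), 971 (C), …
Winners (3 units): G, B, F.
Each winner pays its own bid: G $994, B $987, F $976.

G $994, B $987, F $976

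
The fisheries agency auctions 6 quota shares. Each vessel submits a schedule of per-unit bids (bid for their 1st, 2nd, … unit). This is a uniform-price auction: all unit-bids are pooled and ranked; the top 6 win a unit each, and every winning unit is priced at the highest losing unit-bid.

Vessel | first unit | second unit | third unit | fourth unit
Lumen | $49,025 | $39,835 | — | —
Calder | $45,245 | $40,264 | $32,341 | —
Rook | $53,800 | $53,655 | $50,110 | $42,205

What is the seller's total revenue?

Total revenue: $241,584

Pooled unit-bids ranked (top 6): 53,800 (Rook-1), 53,655 (Rook-2), 50,110 (Rook-3), 49,025 (Lumen-1), 45,245 (Calder-1), 42,205 (Rook-4)
The (k+1)-th unit-bid is $40,264.
Allocation: Calder 1, Lumen 1, Rook 4. Every unit priced at $40,264.
Revenue = 6 × 40,264 = $241,584.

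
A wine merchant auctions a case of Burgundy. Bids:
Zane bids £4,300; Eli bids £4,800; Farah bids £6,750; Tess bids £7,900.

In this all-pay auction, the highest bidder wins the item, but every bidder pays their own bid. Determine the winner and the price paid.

Tess pays £7,900

Bids in order: 7,900 (Tess) > 6,750 (Farah) > 4,800 (Eli) > 4,300 (Zane)
Tess is highest and takes the item; every bidder forfeits their bid.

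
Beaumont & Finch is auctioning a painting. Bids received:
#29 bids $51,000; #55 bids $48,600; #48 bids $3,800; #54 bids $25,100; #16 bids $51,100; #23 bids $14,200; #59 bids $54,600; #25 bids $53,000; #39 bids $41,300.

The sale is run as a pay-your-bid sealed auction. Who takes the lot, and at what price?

Bids ranked: 54,600 (#59) > 53,000 (#25) > 51,100 (#16) > 51,000 (#29) > 48,600 (#55) > 41,300 (#39) > …
#59 has the highest bid and pays exactly that: $54,600.

#59 pays $54,600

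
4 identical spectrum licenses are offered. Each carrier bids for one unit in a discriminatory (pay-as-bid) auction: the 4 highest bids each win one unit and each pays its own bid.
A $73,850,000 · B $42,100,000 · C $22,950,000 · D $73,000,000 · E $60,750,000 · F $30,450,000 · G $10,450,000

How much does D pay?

D pays $73,000,000

Sorting: 73,850,000 (A), 73,000,000 (D), 60,750,000 (E), 42,100,000 (B), 30,450,000 (F), 22,950,000 (C), …
Winners (4 units): A, D, E, B.
D wins → own bid $73,000,000.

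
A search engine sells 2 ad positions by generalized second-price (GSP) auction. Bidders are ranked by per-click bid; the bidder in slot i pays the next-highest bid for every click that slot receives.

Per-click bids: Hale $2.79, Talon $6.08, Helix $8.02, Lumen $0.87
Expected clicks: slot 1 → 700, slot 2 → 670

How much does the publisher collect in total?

Sorting advertisers: $8.02 (Helix) > $6.08 (Talon) > $2.79 (Hale) > …
Slot 1: Helix pays $6.08 × 700 = $4256.00
Slot 2: Talon pays $2.79 × 670 = $1869.30
Total = $6125.30

Total revenue: $6125.30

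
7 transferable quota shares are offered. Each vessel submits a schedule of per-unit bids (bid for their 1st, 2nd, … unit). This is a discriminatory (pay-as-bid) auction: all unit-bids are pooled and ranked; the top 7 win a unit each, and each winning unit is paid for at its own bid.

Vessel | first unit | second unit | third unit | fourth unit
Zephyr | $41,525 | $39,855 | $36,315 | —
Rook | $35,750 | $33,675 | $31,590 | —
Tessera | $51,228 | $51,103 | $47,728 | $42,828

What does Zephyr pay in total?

Zephyr pays $117,695

All unit-bids, highest first — top 7: 51,228 (Tessera-1), 51,103 (Tessera-2), 47,728 (Tessera-3), 42,828 (Tessera-4), 41,525 (Zephyr-1), 39,855 (Zephyr-2), 36,315 (Zephyr-3)
Next rejected bid: $35,750 (not a price — pay-as-bid).
Zephyr's winning unit-bids: 41,525 + 39,855 + 36,315 = $117,695.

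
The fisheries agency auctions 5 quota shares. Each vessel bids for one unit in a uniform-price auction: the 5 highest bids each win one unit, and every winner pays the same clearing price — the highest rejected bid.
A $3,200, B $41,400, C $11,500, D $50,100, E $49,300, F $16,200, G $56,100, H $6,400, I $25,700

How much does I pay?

I pays $16,200

Bids ranked high→low: 56,100 (G), 50,100 (D), 49,300 (E), 41,400 (B), 25,700 (I), 16,200 (F), 11,500 (C), …
Top 5: G, D, E, B, I.
Highest unsuccessful bid: $16,200 → clearing price.
I wins → pays $16,200.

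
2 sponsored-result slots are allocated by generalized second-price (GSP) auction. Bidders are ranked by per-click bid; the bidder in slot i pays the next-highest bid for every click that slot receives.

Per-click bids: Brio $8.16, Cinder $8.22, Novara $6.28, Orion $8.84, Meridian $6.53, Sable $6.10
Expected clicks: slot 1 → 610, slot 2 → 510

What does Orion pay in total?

Orion pays $5014.20

Ranked by bid: $8.84 (Orion) > $8.22 (Cinder) > $8.16 (Brio) > …
Orion holds slot 1 → pays next bid $8.22 × 610 clicks = $5014.20.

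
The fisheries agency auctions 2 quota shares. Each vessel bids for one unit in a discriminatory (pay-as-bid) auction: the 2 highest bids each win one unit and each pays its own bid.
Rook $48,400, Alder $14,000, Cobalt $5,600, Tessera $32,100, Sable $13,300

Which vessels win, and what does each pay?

Bids ranked high→low: 48,400 (Rook), 32,100 (Tessera), 14,000 (Alder), 13,300 (Sable), …
The 2 highest are Rook, Tessera.
Each winner pays its own bid: Rook $48,400, Tessera $32,100.

Rook $48,400, Tessera $32,100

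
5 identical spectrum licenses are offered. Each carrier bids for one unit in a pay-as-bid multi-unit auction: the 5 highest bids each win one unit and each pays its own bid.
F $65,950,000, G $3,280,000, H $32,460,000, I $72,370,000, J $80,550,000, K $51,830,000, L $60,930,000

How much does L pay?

L pays $60,930,000

Sorting: 80,550,000 (J), 72,370,000 (I), 65,950,000 (F), 60,930,000 (L), 51,830,000 (K), 32,460,000 (H), 3,280,000 (G)
Winners (5 units): J, I, F, L, K.
L wins → own bid $60,930,000.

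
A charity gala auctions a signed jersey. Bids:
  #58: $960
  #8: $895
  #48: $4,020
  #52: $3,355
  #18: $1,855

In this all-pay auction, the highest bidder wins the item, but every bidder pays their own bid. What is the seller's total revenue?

Total revenue: $11,085

All-pay auction: the highest bidder wins the item, but every bidder pays their own bid.
Sorting bids: 4,020 (#48) > 3,355 (#52) > 1,855 (#18) > 960 (#58) > 895 (#8)
#48 wins with the top bid; all bids are sunk regardless.
Every bidder forfeits their bid regardless of winning.
Revenue = 960 + 895 + 4,020 + 3,355 + 1,855 = $11,085.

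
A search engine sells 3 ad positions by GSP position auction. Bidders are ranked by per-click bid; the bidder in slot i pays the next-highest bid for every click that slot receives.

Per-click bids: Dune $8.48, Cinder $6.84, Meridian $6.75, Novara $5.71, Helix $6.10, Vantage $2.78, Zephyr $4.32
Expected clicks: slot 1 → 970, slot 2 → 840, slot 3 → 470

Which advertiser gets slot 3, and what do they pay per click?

Meridian; $6.10 per click

Per-click bids in order: $8.48 (Dune) > $6.84 (Cinder) > $6.75 (Meridian) > $6.10 (Helix) > …
Slot 3 goes to the third-ranked bidder, Meridian, who pays the next bid down: $6.10/click.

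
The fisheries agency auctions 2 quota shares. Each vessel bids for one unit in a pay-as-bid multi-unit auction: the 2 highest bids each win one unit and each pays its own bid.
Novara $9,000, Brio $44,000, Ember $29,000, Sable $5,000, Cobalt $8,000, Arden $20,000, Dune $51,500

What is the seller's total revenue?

Ordering the bids: 51,500 (Dune), 44,000 (Brio), 29,000 (Ember), 20,000 (Arden), …
The 2 highest are Dune, Brio.
Total revenue = 51,500 + 44,000 = $95,500.

Total revenue: $95,500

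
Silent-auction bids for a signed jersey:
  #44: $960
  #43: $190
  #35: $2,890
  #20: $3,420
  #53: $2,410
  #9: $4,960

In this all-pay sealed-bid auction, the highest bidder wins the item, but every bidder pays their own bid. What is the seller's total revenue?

Total revenue: $14,830

Sorting bids: 4,960 (#9) > 3,420 (#20) > 2,890 (#35) > 2,410 (#53) > 960 (#44) > 190 (#43)
#9 wins with the top bid; all bids are sunk regardless.
Every bidder forfeits their bid regardless of winning.
Revenue = 960 + 190 + 2,890 + 3,420 + 2,410 + 4,960 = $14,830.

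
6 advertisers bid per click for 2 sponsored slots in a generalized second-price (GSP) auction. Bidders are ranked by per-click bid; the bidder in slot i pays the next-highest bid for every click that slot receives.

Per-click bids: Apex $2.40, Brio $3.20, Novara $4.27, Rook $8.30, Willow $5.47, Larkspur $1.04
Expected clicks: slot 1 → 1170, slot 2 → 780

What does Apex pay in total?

Apex pays $0.00

Ranked by bid: $8.30 (Rook) > $5.47 (Willow) > $4.27 (Novara) > …
Apex ranks below slot 2 → no slot, pays nothing.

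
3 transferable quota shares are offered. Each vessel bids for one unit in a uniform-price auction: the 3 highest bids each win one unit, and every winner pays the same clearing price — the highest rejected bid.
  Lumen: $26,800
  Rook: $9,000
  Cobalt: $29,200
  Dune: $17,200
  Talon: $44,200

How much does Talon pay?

Talon pays $17,200

Bids ranked high→low: 44,200 (Talon), 29,200 (Cobalt), 26,800 (Lumen), 17,200 (Dune), 9,000 (Rook)
Top 3: Talon, Cobalt, Lumen.
Highest unsuccessful bid: $17,200 → clearing price.
Talon wins → pays $17,200.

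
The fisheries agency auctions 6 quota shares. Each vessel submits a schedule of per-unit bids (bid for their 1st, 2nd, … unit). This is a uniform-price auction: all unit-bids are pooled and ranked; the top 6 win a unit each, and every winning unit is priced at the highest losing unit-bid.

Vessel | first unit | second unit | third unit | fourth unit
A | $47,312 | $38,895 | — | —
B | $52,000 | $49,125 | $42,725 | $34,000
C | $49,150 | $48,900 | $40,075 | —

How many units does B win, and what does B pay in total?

B: 3 units, pays $120,225

Pooled unit-bids ranked (top 6): 52,000 (B-1), 49,150 (C-1), 49,125 (B-2), 48,900 (C-2), 47,312 (A-1), 42,725 (B-3)
The (k+1)-th unit-bid is $40,075.
B wins 3 unit(s) at $40,075 each.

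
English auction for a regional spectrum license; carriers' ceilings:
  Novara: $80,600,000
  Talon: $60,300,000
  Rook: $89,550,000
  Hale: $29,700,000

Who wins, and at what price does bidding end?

Rule: the price rises until one bidder remains; the winner pays the price at which the last rival dropped out.
Limits ranked: 89,550,000 (Rook) > 80,600,000 (Novara) > 60,300,000 (Talon) > 29,700,000 (Hale)
Bidding ends when Novara exits at $80,600,000; Rook takes it.

Rook wins at $80,600,000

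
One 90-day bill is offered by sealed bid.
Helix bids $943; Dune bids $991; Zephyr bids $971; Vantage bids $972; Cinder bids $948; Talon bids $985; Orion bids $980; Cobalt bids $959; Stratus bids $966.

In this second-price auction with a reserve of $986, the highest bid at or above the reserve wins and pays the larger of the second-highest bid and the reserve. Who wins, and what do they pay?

Rule: the highest bid at or above the reserve wins and pays the larger of the second-highest bid and the reserve.
Sorting bids: 991 (Dune) > 985 (Talon) > 980 (Orion) > 972 (Vantage) > 971 (Zephyr) > 966 (Stratus) > …
Highest eligible bid: Dune at $991.
Second-highest bid $985 is below the reserve $986, so the reserve binds → payment $986.

Dune pays $986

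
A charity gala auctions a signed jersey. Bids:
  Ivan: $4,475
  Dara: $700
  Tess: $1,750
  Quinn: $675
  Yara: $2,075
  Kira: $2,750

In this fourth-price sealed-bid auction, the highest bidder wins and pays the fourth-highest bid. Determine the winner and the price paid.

Ivan pays $1,750

Sorting bids: 4,475 (Ivan) > 2,750 (Kira) > 2,075 (Yara) > 1,750 (Tess) > 700 (Dara) > 675 (Quinn)
Ivan wins; payment is bid #4 in the ranking = $1,750.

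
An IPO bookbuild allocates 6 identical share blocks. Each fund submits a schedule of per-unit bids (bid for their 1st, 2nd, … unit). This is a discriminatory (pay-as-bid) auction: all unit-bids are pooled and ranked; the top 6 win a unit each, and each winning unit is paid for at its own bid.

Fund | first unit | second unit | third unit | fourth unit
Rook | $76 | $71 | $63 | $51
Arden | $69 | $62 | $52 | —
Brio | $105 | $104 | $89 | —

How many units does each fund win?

Arden 1, Brio 3, Rook 2

Merging the schedules and taking the best 6: 105 (Brio-1), 104 (Brio-2), 89 (Brio-3), 76 (Rook-1), 71 (Rook-2), 69 (Arden-1)
Next rejected bid: $63 (not a price — pay-as-bid).
Allocation: Arden 1, Brio 3, Rook 2.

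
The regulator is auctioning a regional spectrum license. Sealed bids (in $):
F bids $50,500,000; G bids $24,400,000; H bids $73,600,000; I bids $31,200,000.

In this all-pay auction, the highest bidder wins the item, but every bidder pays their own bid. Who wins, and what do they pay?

H pays $73,600,000

Sorting bids: 73,600,000 (H) > 50,500,000 (F) > 31,200,000 (I) > 24,400,000 (G)
H wins with the top bid; all bids are sunk regardless.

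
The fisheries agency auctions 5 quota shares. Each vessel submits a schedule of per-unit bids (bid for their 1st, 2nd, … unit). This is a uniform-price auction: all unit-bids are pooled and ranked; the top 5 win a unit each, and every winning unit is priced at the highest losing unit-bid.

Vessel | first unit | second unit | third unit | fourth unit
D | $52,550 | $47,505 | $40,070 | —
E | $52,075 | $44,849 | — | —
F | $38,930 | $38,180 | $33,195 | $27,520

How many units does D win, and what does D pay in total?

Merging the schedules and taking the best 5: 52,550 (D-1), 52,075 (E-1), 47,505 (D-2), 44,849 (E-2), 40,070 (D-3)
First bid not allocated: $38,930.
D wins 3 unit(s) at $38,930 each.

D: 3 units, pays $116,790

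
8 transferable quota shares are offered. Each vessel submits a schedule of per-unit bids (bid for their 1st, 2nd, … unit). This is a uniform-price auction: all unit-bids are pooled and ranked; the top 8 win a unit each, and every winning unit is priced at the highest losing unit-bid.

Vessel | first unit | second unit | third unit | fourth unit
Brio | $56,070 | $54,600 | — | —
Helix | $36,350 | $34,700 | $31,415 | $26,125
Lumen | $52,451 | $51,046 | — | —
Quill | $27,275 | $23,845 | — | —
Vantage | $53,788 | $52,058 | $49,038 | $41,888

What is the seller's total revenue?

Total revenue: $290,800

Merging the schedules and taking the best 8: 56,070 (Brio-1), 54,600 (Brio-2), 53,788 (Vantage-1), 52,451 (Lumen-1), 52,058 (Vantage-2), 51,046 (Lumen-2), 49,038 (Vantage-3), 41,888 (Vantage-4)
Highest rejected unit-bid = $36,350.
Allocation: Brio 2, Lumen 2, Vantage 4. Every unit priced at $36,350.
Revenue = 8 × 36,350 = $290,800.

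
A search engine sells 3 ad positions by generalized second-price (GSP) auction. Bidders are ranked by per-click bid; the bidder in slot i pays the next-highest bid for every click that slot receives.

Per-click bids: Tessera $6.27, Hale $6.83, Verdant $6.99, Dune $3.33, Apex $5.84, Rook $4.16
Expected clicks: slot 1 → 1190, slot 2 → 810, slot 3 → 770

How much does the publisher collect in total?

Ranked by bid: $6.99 (Verdant) > $6.83 (Hale) > $6.27 (Tessera) > $5.84 (Apex) > …
Slot 1: Verdant pays $6.83 × 1190 = $8127.70
Slot 2: Hale pays $6.27 × 810 = $5078.70
Slot 3: Tessera pays $5.84 × 770 = $4496.80
Total = $17703.20

Total revenue: $17703.20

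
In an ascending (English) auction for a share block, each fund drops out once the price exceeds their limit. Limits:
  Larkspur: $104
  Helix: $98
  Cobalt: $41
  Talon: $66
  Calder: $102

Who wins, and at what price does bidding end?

Ascending (English) auction: the price rises until one bidder remains; the winner pays the price at which the last rival dropped out.
Limits in order: 104 (Larkspur) > 102 (Calder) > 98 (Helix) > 66 (Talon) > 41 (Cobalt)
Calder is the last rival to drop out, at $102; Larkspur remains and wins at that price.

Larkspur wins at $102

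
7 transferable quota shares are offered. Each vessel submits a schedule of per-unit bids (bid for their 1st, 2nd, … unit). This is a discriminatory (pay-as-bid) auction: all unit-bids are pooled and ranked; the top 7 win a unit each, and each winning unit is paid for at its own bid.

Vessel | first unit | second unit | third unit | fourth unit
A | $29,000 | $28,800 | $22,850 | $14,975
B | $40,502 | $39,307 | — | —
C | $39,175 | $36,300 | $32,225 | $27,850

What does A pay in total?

All unit-bids, highest first — top 7: 40,502 (B-1), 39,307 (B-2), 39,175 (C-1), 36,300 (C-2), 32,225 (C-3), 29,000 (A-1), 28,800 (A-2)
Next rejected bid: $27,850 (not a price — pay-as-bid).
A's winning unit-bids: 29,000 + 28,800 = $57,800.

A pays $57,800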